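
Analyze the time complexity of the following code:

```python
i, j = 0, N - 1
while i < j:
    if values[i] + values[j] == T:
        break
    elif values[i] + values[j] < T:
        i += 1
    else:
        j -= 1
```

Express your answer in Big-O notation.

Time complexity: O(n).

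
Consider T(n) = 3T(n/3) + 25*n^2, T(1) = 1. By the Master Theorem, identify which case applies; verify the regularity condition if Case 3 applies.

a=3, b=3, f(n)=25*n^2.
log_3(3) = 1 < 2.
f(n) = Omega(n^(1+epsilon)) for some epsilon > 0, so Case 3 is the candidate.
Regularity: a*f(n/b) = 3*25*(n/3)^2 = (3/9)*25*n^2 <= c*f(n) with c = 3/9 < 1. Satisfied.
Case 3: T(n) = Theta(n^2).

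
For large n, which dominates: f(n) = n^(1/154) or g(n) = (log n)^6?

f(n) = n^(1/154) grows faster: any positive power of n dominates any polylog.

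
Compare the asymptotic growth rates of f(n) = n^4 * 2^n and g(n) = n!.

g(n) = n! grows faster: by Stirling n! ~ (n/e)^n sqrt(2*pi*n); (n/e)^n eventually dominates n^4 * 2^n.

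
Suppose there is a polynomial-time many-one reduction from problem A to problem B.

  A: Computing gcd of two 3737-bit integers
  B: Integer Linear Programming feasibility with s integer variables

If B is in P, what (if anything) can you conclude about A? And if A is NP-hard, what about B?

A poly-time reduction A <=_p B means any A-instance can be transformed to a B-instance in poly time.
If B is in P: compose the reduction with B's poly-time algorithm to solve A in poly time, so A is in P.
If A is NP-hard: every NP problem reduces to A, which reduces to B; composing reductions, every NP problem reduces to B, so B is NP-hard.
(Here in fact A is P and B is NP-complete.)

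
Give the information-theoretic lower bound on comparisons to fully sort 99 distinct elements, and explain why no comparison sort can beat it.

A comparison sort is a binary decision tree whose leaves are the 99! = 933262154439441526816992388562667004907159682643816214685929638952175999932299156089414639761565182862536979208272237582511852109168640000000000000000000000 possible output permutations. A binary tree with L leaves has height >= ceil(log_2(L)). So any comparison sort needs >= ceil(log_2(99!)) = 519 comparisons in the worst case.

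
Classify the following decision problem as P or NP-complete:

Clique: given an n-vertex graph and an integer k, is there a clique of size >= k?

This problem is NP-complete: complement of Independent Set / Vertex Cover (with k part of the input).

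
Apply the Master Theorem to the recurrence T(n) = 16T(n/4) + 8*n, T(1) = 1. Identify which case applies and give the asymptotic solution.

a=16, b=4, f(n)=8*n.
log_4(16) = 2 > 1.
Since f(n) = O(n^1) is polynomially smaller than n^2, Case 1 applies.
T(n) = Theta(n^2).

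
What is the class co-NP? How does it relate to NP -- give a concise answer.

co-NP is the class of problems whose complement is in NP. A problem is in co-NP if 'no' instances have short proofs. NP and co-NP may or may not be equal. If NP != co-NP, then P != NP. Tautology (is a formula always true?) is in co-NP.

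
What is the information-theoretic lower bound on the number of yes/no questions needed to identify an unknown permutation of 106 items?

There are 106! = 114628056373470835453434738414834942870388487424139673389282723476762012382449946252660360871841673476016298287096435143747350528228224302506311680000000000000000000000000 permutations. Each yes/no question gives at most 1 bit, so at least ceil(log_2(114628056373470835453434738414834942870388487424139673389282723476762012382449946252660360871841673476016298287096435143747350528228224302506311680000000000000000000000000)) = 565 questions are needed.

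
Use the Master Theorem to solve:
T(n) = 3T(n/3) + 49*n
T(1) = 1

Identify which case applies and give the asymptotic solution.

a=3, b=3, f(n)=49*n.
log_3(3) = 1, so n^(log_b(a)) = n.
f(n) = Theta(n), so Case 2 applies.
T(n) = Theta(n log n).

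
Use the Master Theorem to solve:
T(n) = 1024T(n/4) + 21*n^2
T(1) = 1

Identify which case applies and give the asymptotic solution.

a=1024, b=4, f(n)=21*n^2.
log_4(1024) = 5 > 2.
Since f(n) = O(n^2) is polynomially smaller than n^5, Case 1 applies.
T(n) = Theta(n^5).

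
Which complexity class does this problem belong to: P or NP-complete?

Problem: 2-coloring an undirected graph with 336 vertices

This problem is in P: 2-coloring is bipartiteness testing via BFS, O(V+E).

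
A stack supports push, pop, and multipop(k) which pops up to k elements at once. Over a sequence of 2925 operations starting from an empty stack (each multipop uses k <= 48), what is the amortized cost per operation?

Each element is pushed exactly once and popped at most once (whether by pop or as part of a multipop). So the total number of individual pops over the whole sequence is at most the number of pushes, which is at most 2925. Total work <= 2 * 2925, hence O(1) amortized per operation.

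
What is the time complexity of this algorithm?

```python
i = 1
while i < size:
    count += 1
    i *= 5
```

Time complexity: O(log n).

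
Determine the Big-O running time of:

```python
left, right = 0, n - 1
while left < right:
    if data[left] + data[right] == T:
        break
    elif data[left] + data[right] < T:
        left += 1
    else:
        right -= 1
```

Time complexity: O(n).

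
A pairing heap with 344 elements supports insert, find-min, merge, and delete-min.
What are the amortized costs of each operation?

Pairing heaps are self-adjusting heap-ordered trees. Insert and merge link two roots: O(1). Find-min reads the root: O(1). Delete-min removes the root, then pairs children in two passes; amortized cost is O(log 344) = O(log n).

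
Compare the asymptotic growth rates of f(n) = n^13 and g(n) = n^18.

g(n) = n^18 grows faster: n^18/n^13 = n^5 -> infinity.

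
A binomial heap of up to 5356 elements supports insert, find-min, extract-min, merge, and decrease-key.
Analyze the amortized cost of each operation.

A binomial heap with n <= 5356 elements has at most floor(log_2 5356) + 1 = 13 trees. Using potential Phi = number of trees: Insert adds one tree, but cascading merges reduce count -- amortized O(1). Find-min reads the cached minimum pointer: O(1). Extract-min creates O(log n) new trees: O(log n). Merge combines tree lists: O(log n). Decrease-key sifts the element up its tree of height <= log n: O(log n).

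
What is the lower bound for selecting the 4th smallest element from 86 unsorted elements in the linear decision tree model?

Selecting the 4th smallest of 86 elements requires Omega(n) comparisons. Every element must be compared at least once. The BFPRT algorithm achieves O(n), making this tight.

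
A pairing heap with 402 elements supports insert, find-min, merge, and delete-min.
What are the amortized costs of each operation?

Pairing heaps are self-adjusting heap-ordered trees. Insert and merge link two roots: O(1). Find-min reads the root: O(1). Delete-min removes the root, then pairs children in two passes; amortized cost is O(log 402) = O(log n).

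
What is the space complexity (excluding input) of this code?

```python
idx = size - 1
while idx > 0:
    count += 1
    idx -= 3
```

Space complexity: O(1).
Only a constant amount of auxiliary storage is used; nothing grows with n.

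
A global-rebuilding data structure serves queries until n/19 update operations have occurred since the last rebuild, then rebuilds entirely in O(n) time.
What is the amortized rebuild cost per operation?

The O(n) rebuild is triggered by n/19 operations, so each contributes O(n)/(n/19) = O(19) = O(1) to the rebuild cost.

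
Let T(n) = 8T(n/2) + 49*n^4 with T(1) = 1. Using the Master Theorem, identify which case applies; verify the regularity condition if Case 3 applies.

a=8, b=2, f(n)=49*n^4.
log_2(8) = 3 < 4.
f(n) = Omega(n^(3+epsilon)) for some epsilon > 0, so Case 3 is the candidate.
Regularity: a*f(n/b) = 8*49*(n/2)^4 = (8/16)*49*n^4 <= c*f(n) with c = 8/16 < 1. Satisfied.
Case 3: T(n) = Theta(n^4).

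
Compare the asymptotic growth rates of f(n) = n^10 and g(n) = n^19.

g(n) = n^19 grows faster: n^19/n^10 = n^9 -> infinity.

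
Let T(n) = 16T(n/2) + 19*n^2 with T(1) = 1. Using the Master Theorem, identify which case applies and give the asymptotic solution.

a=16, b=2, f(n)=19*n^2.
log_2(16) = 4 > 2.
Since f(n) = O(n^2) is polynomially smaller than n^4, Case 1 applies.
T(n) = Theta(n^4).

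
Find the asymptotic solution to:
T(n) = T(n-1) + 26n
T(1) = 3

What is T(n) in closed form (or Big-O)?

Unrolling: T(n) = 3 + 26*(2 + 3 + ... + n) = 3 + 26*(n(n+1)/2 - 1) = O(n^2).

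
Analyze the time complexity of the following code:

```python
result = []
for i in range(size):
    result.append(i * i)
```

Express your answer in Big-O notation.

Time complexity: O(n).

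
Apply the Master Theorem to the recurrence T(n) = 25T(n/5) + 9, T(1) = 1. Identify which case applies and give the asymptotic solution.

a=25, b=5, f(n)=9.
log_5(25) = 2 > 0.
Since f(n) = O(n^0) is polynomially smaller than n^2, Case 1 applies.
T(n) = Theta(n^2).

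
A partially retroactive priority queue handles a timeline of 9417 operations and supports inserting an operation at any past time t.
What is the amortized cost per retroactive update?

Partially retroactive priority queues (Demaine-Iacono-Langerman) allow updates at past times with queries only at the present. With a balanced BST over the m = 9417 timeline events tracking bridges, each retroactive insert or delete is O(log m) amortized.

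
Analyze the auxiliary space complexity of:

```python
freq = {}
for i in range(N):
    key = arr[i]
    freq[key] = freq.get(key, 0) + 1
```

Space complexity: O(n).
Auxiliary storage grows linearly with the input size n in the worst case.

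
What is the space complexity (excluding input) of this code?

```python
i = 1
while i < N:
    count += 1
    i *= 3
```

Space complexity: O(1).
Only a constant amount of auxiliary storage is used; nothing grows with n.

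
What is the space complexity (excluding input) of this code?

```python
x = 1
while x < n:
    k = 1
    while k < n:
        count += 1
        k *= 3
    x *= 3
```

Space complexity: O(1).
Only a constant amount of auxiliary storage is used; nothing grows with n.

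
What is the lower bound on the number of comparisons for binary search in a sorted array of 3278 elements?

With 3278 possible positions, we need at least ceil(log_2(3278)) = 12 comparisons. Each comparison splits the remaining candidates by at most half.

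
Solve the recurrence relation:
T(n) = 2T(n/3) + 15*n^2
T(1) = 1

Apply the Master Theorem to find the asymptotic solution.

a=2, b=3, f(n)=15*n^2. log_3(2) = 0.6309 < 2. Case 3: T(n) = O(n^2).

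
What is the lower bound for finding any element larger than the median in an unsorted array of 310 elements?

To find an element larger than the median of 310 elements, we must see Omega(n) elements. Without seeing enough elements, an adversary can make any unseen element the median.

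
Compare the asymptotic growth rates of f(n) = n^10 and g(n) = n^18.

g(n) = n^18 grows faster: n^18/n^10 = n^8 -> infinity.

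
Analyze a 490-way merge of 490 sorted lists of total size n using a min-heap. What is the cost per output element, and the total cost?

Maintain a min-heap of size 490 holding the current head of each list. Each output step does one extract-min (O(log 490)) and one insert of that list's next element (O(log 490)). Each of the n elements passes through the heap exactly once, so the total cost is O(n log 490), i.e. O(log 490) per output element.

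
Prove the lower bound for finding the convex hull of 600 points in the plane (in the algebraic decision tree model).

Reduction from sorting: given 600 numbers x_1,...,x_{600}, map x_i to the point (x_i, x_i^2) on the parabola y = x^2. All points are on the convex hull, and walking the hull gives them in sorted x-order. Since sorting requires Omega(n log n), so does planar convex hull.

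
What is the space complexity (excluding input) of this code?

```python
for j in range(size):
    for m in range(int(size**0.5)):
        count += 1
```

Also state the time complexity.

Space complexity: O(1).
Only a constant amount of auxiliary storage is used; nothing grows with n.
Time complexity: O(n * sqrt(n)).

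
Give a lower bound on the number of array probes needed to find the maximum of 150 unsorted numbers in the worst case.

Adversary: any unprobed cell could hold a value larger than everything seen so far. If fewer than 150 cells are probed, the adversary places the max in an unprobed cell. So all 150 cells must be examined; together with 150-1 comparisons this is tight.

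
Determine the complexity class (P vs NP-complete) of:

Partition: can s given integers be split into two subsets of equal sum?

This problem is NP-complete: Subset Sum reduces to it (one of Karp's 21 NP-complete problems).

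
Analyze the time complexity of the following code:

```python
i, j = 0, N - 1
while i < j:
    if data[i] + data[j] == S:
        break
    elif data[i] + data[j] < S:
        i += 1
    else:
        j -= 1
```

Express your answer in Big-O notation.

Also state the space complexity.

Time complexity: O(n).
Space complexity: O(1).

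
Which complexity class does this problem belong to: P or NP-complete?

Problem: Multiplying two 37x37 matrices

This problem is in P: the schoolbook algorithm runs in O(n^3).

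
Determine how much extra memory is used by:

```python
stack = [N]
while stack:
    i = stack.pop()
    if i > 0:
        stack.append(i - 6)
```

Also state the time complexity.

Space complexity: O(1).
Only a constant amount of auxiliary storage is used; nothing grows with n.
Time complexity: O(n).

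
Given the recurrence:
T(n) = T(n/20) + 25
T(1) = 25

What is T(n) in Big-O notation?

Each step divides n by 20 and adds 25. After log_20(n) steps, T(n) = O(log n).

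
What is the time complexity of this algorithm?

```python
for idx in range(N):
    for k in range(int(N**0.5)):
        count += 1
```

Time complexity: O(n * sqrt(n)).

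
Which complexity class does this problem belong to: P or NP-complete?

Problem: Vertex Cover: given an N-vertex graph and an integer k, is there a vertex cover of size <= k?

This problem is NP-complete: one of Karp's 21 NP-complete problems (with k part of the input; for any fixed constant k it is in P).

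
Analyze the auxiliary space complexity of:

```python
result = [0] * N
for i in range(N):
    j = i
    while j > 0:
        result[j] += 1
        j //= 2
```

Space complexity: O(n).
Auxiliary storage grows linearly with the input size n in the worst case.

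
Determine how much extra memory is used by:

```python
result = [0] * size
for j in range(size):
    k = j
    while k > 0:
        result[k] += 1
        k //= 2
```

Space complexity: O(n).
Auxiliary storage grows linearly with the input size n in the worst case.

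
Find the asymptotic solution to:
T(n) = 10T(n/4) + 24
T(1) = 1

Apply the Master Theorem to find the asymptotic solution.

a=10, b=4, f(n)=24. log_4(10) = 1.661. Case 1 of Master Theorem: T(n) = O(n^1.661).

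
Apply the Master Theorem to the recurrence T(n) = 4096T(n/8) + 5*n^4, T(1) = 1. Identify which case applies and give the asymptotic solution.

a=4096, b=8, f(n)=5*n^4.
log_8(4096) = 4, so n^(log_b(a)) = n^4.
f(n) = Theta(n^4), so Case 2 applies.
T(n) = Theta(n^4 log n).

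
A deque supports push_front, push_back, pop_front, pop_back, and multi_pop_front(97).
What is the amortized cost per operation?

Assign 2 credits to each push operation. A pop uses 1 saved credit. multi_pop_front(97) uses up to 97 saved credits from previous pushes. Credits never go negative. Amortized cost is O(1).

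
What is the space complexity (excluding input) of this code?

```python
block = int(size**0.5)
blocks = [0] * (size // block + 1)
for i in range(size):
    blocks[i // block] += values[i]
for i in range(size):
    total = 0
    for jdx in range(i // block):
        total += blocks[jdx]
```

Space complexity: O(sqrt(n)).
Storage scales with sqrt(n).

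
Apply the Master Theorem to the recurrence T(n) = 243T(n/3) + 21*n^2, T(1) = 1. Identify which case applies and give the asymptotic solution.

a=243, b=3, f(n)=21*n^2.
log_3(243) = 5 > 2.
Since f(n) = O(n^2) is polynomially smaller than n^5, Case 1 applies.
T(n) = Theta(n^5).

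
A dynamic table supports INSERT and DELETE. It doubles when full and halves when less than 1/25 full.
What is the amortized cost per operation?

Using potential function Phi = |2*num_items - table_size| when load > 1/2, and Phi = table_size/2 - num_items otherwise. The gap of 1/25 vs 1/2 for shrinking prevents thrashing. Both insert and delete have O(1) amortized cost.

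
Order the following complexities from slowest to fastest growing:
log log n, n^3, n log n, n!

Ordered by growth rate: log log n < n log n < n^3 < n!.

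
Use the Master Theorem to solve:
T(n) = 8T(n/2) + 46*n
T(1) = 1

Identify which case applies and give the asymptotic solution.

a=8, b=2, f(n)=46*n.
log_2(8) = 3 > 1.
Since f(n) = O(n^1) is polynomially smaller than n^3, Case 1 applies.
T(n) = Theta(n^3).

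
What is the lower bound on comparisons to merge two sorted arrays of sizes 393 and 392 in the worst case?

Adversary: with |393 - 392| <= 1 the inputs can be fully interleaved so that every adjacent pair in the merged output comes from different arrays. Then each of the 784 adjacent pairs must be directly compared, or the algorithm cannot determine their relative order. Standard merge meets this bound.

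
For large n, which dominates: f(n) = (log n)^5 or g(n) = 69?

f(n) = (log n)^5 grows faster: any unbounded function dominates a constant.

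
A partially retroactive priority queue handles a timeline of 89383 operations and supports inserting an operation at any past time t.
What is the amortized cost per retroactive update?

Partially retroactive priority queues (Demaine-Iacono-Langerman) allow updates at past times with queries only at the present. With a balanced BST over the m = 89383 timeline events tracking bridges, each retroactive insert or delete is O(log m) amortized.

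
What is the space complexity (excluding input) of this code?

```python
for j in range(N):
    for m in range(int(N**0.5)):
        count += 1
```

Space complexity: O(1).
Only a constant amount of auxiliary storage is used; nothing grows with n.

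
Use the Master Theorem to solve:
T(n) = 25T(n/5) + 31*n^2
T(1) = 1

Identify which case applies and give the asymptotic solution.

a=25, b=5, f(n)=31*n^2.
log_5(25) = 2, so n^(log_b(a)) = n^2.
f(n) = Theta(n^2), so Case 2 applies.
T(n) = Theta(n^2 log n).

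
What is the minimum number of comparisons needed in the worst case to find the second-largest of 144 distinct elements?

Lower bound: finding the max needs 144-1 comparisons. By the adversary weight-doubling argument, the max must personally win >= ceil(log_2(144)) = 8 comparisons; the 2nd-largest is among those 8 losers, needing 8-1 more comparisons. Total >= 144-1 + 8-1 = 150. A balanced knockout tournament achieves this.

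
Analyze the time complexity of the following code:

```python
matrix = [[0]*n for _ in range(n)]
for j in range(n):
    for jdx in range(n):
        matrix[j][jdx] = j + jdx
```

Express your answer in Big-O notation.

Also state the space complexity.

Time complexity: O(n^2).
Space complexity: O(n^2).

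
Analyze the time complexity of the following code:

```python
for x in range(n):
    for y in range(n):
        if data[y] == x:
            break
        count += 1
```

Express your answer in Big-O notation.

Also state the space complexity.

Time complexity: O(n^2).
Space complexity: O(1).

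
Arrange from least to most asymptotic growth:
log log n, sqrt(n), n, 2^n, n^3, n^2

Ordered by growth rate: log log n < sqrt(n) < n < n^2 < n^3 < 2^n.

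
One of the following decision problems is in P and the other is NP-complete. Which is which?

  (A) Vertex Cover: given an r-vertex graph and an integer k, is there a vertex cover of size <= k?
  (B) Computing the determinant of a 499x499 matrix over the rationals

(A) is NP-complete: one of Karp's 21 NP-complete problems (with k part of the input; for any fixed constant k it is in P).
(B) is P: Gaussian elimination runs in O(n^3).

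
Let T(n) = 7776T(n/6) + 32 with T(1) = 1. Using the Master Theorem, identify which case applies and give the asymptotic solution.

a=7776, b=6, f(n)=32.
log_6(7776) = 5 > 0.
Since f(n) = O(n^0) is polynomially smaller than n^5, Case 1 applies.
T(n) = Theta(n^5).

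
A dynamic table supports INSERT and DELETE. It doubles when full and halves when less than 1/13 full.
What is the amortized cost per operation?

Using potential function Phi = |2*num_items - table_size| when load > 1/2, and Phi = table_size/2 - num_items otherwise. The gap of 1/13 vs 1/2 for shrinking prevents thrashing. Both insert and delete have O(1) amortized cost.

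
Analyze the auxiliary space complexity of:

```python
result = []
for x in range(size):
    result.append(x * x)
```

Space complexity: O(n).
Auxiliary storage grows linearly with the input size n in the worst case.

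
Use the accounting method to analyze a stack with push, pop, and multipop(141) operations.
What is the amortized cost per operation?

Assign 2 credits per push (1 for the push, 1 saved for a future pop). Each pop or element popped by multipop(141) uses 1 saved credit. Total credits never go negative, so amortized cost is O(1).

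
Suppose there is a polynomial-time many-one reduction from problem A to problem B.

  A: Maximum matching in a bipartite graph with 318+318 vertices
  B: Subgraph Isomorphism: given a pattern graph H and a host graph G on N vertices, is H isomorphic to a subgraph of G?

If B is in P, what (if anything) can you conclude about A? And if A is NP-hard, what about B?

A poly-time reduction A <=_p B means any A-instance can be transformed to a B-instance in poly time.
If B is in P: compose the reduction with B's poly-time algorithm to solve A in poly time, so A is in P.
If A is NP-hard: every NP problem reduces to A, which reduces to B; composing reductions, every NP problem reduces to B, so B is NP-hard.
(Here in fact A is P and B is NP-complete.)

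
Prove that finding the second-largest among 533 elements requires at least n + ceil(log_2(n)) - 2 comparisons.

Lower bound (adversary): identifying the maximum requires 533-1 comparisons (each eliminates one candidate). Assign weight 1 to each element; on each comparison the adversary lets the heavier side win and gives it the loser's weight. The max ends with weight 533, but each comparison it wins at most doubles its weight, so the max must win >= ceil(log_2(533)) = 10 comparisons. The second-largest is one of those 10 direct losers to the max, and identifying which one is largest needs >= 10-1 further comparisons. Total >= 533-1 + 10-1 = 541.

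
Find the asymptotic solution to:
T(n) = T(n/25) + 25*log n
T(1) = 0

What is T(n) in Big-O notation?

Each of the log_25(n) levels adds O(log n). T(n) = O(log^2 n).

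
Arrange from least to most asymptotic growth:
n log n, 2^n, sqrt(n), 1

Ordered by growth rate: 1 < sqrt(n) < n log n < 2^n.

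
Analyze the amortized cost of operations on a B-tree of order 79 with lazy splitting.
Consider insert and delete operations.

In a B-tree of order 79, a node splits when it has 79 keys. With lazy splitting, we use potential Phi = number of full nodes + number of near-empty nodes. Each split costs O(1) but reduces potential. Between splits, at least 39 insertions must occur in that node. Amortized structural cost is O(1) per operation, plus O(log_79 n) traversal.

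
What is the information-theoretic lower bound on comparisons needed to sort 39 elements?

There are 39! = 20397882081197443358640281739902897356800000000 possible orderings. Each comparison gives 1 bit. We need at least ceil(log_2(20397882081197443358640281739902897356800000000)) = 154 comparisons.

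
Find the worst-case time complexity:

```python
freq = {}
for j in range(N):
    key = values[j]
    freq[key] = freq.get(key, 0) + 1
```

Time complexity: O(n).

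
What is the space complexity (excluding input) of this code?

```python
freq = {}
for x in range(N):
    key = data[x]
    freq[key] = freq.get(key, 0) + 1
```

Space complexity: O(n).
Auxiliary storage grows linearly with the input size n in the worst case.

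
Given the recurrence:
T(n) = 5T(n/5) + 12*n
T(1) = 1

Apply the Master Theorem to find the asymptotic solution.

a=5, b=5, f(n)=12*n. log_5(5) = 1. Case 2: T(n) = O(n log n).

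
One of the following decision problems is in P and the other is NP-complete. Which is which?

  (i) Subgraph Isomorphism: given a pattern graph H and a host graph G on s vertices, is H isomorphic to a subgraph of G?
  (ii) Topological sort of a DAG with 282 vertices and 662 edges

(i) is NP-complete: generalizes Clique and Hamiltonian Path (pattern size is part of the input).
(ii) is P: DFS-based topological sort runs in O(V+E).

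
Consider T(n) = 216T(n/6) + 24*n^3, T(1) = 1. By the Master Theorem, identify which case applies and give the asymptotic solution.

a=216, b=6, f(n)=24*n^3.
log_6(216) = 3, so n^(log_b(a)) = n^3.
f(n) = Theta(n^3), so Case 2 applies.
T(n) = Theta(n^3 log n).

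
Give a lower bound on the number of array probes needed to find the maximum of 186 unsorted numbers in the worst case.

Adversary: any unprobed cell could hold a value larger than everything seen so far. If fewer than 186 cells are probed, the adversary places the max in an unprobed cell. So all 186 cells must be examined; together with 186-1 comparisons this is tight.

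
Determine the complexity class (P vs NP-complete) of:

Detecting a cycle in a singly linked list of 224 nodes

This problem is in P: Floyd's tortoise-and-hare runs in O(n) time, O(1) space.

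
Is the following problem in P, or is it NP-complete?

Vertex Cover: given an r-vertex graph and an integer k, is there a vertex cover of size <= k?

This problem is NP-complete: one of Karp's 21 NP-complete problems (with k part of the input; for any fixed constant k it is in P).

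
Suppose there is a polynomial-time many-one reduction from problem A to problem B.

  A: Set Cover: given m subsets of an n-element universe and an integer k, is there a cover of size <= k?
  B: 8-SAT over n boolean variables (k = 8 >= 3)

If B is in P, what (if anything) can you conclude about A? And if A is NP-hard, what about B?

A poly-time reduction A <=_p B means any A-instance can be transformed to a B-instance in poly time.
If B is in P: compose the reduction with B's poly-time algorithm to solve A in poly time, so A is in P.
If A is NP-hard: every NP problem reduces to A, which reduces to B; composing reductions, every NP problem reduces to B, so B is NP-hard.
(Here in fact A is NP-complete and B is NP-complete.)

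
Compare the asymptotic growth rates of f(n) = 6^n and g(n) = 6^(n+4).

f(n) = 6^n and g(n) = 6^(n+4) are Theta of each other: 6^(n+4) = 6^4 * 6^n = Theta(6^n).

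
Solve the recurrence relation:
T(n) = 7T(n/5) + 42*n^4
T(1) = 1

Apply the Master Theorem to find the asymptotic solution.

a=7, b=5, f(n)=42*n^4. log_5(7) = 1.209 < 4. Case 3: T(n) = O(n^4).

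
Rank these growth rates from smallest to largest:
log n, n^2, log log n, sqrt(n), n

Ordered by growth rate: log log n < log n < sqrt(n) < n < n^2.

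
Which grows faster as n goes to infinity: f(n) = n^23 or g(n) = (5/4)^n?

g(n) = (5/4)^n grows faster: (5/4)^n is exponential with base 5/4 > 1, dominating every polynomial.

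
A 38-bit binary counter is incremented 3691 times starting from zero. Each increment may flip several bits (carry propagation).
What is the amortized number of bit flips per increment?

Bit i flips on every 2^i-th increment, so over 3691 increments bit i flips floor(3691/2^i) times. Summing over i: total flips < 2 * 3691. Amortized: < 2 = O(1) per increment.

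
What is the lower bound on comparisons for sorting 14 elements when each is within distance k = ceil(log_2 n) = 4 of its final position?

Partition the 14 positions into floor(n/k) blocks of k = 4 consecutive positions; any permutation within a block keeps every element within k of its final position, so there are at least (k!)^(n/k) distinguishable inputs. Lower bound: log_2((k!)^(n/k)) = (n/k) * log_2(k!) = Theta(n log k); with k = ceil(log_2 n), this is Omega(n log log n).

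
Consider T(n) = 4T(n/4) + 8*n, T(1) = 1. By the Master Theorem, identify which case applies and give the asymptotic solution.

a=4, b=4, f(n)=8*n.
log_4(4) = 1, so n^(log_b(a)) = n.
f(n) = Theta(n), so Case 2 applies.
T(n) = Theta(n log n).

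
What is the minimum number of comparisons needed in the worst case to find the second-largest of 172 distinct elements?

Lower bound: finding the max needs 172-1 comparisons. By the adversary weight-doubling argument, the max must personally win >= ceil(log_2(172)) = 8 comparisons; the 2nd-largest is among those 8 losers, needing 8-1 more comparisons. Total >= 172-1 + 8-1 = 178. A balanced knockout tournament achieves this.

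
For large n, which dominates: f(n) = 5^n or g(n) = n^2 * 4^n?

f(n) = 5^n grows faster: 5^n / (n^2 4^n) = (5/4)^n / n^2 -> infinity since 5/4 > 1.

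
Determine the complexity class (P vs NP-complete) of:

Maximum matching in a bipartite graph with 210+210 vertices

This problem is in P: Hopcroft-Karp runs in O(E sqrt(V)).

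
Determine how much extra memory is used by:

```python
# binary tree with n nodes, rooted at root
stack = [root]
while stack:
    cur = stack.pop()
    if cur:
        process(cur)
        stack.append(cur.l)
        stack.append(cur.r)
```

Space complexity: O(n).
Auxiliary storage grows linearly with the input size n in the worst case.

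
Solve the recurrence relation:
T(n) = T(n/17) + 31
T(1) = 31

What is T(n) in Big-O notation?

Each step divides n by 17 and adds 31. After log_17(n) steps, T(n) = O(log n).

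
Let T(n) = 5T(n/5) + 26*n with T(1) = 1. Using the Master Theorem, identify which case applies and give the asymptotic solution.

a=5, b=5, f(n)=26*n.
log_5(5) = 1, so n^(log_b(a)) = n.
f(n) = Theta(n), so Case 2 applies.
T(n) = Theta(n log n).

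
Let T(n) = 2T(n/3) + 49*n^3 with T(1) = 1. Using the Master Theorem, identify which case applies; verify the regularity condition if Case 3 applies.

a=2, b=3, f(n)=49*n^3.
log_3(2) = 0.6309 < 3.
f(n) = Omega(n^(0.6309+epsilon)) for some epsilon > 0, so Case 3 is the candidate.
Regularity: a*f(n/b) = 2*49*(n/3)^3 = (2/27)*49*n^3 <= c*f(n) with c = 2/27 < 1. Satisfied.
Case 3: T(n) = Theta(n^3).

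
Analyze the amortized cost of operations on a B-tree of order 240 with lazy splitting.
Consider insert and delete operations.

In a B-tree of order 240, a node splits when it has 240 keys. With lazy splitting, we use potential Phi = number of full nodes + number of near-empty nodes. Each split costs O(1) but reduces potential. Between splits, at least 120 insertions must occur in that node. Amortized structural cost is O(1) per operation, plus O(log_240 n) traversal.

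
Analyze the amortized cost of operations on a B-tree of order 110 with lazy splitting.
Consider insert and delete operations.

In a B-tree of order 110, a node splits when it has 110 keys. With lazy splitting, we use potential Phi = number of full nodes + number of near-empty nodes. Each split costs O(1) but reduces potential. Between splits, at least 55 insertions must occur in that node. Amortized structural cost is O(1) per operation, plus O(log_110 n) traversal.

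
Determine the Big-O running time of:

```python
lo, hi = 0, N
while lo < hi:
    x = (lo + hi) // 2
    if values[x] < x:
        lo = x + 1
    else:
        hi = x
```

Time complexity: O(log n).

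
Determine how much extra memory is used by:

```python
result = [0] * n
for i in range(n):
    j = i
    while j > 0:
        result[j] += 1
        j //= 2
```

Space complexity: O(n).
Auxiliary storage grows linearly with the input size n in the worst case.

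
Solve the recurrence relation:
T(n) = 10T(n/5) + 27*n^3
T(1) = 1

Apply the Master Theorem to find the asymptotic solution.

a=10, b=5, f(n)=27*n^3. log_5(10) = 1.431 < 3. Case 3: T(n) = O(n^3).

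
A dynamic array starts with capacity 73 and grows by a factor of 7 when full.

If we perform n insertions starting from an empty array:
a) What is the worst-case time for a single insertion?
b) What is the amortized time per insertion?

(a) Worst-case single insertion: O(n) -- when the array is full at capacity c, the resize copies all c elements, and c can be Theta(n).
(b) Resizes happen at sizes 73, 511, 3577, ... Total copy cost for n insertions: 73 + 511 + ... = O(n) (geometric series with ratio 1/7). Amortized cost per insertion: O(n)/n = O(1).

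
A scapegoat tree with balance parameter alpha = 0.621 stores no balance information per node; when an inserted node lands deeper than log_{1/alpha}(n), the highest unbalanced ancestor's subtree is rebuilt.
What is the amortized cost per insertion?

Search/insert path is O(log n). A rebuild of a subtree of size s costs O(s), but with alpha = 0.621 at least Omega(s) insertions must have occurred in that subtree since its last rebuild. Charging O(1) of the rebuild to each such insertion gives O(log n) amortized.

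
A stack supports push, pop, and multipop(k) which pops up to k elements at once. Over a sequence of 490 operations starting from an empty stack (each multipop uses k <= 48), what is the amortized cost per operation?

Each element is pushed exactly once and popped at most once (whether by pop or as part of a multipop). So the total number of individual pops over the whole sequence is at most the number of pushes, which is at most 490. Total work <= 2 * 490, hence O(1) amortized per operation.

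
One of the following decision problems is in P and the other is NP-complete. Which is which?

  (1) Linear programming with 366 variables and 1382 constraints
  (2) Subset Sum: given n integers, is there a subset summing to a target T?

(1) is P: the ellipsoid and interior-point methods run in polynomial time.
(2) is NP-complete: one of Karp's 21 NP-complete problems.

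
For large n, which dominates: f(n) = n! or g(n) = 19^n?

f(n) = n! grows faster: n!/19^n -> infinity by Stirling.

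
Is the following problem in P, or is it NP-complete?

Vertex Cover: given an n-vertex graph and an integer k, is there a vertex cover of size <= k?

This problem is NP-complete: one of Karp's 21 NP-complete problems (with k part of the input; for any fixed constant k it is in P).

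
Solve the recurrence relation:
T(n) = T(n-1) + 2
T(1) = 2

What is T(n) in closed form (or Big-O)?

Unrolling: T(n) = T(n-1) + 2 = T(n-2) + 2*2 = ... = T(1) + (n-1)*2 = 2 + (n-1)*2 = 2n.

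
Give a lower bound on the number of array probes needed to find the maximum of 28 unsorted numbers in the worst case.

Adversary: any unprobed cell could hold a value larger than everything seen so far. If fewer than 28 cells are probed, the adversary places the max in an unprobed cell. So all 28 cells must be examined; together with 28-1 comparisons this is tight.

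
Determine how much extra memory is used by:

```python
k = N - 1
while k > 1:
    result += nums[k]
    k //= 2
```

Space complexity: O(1).
Only a constant amount of auxiliary storage is used; nothing grows with n.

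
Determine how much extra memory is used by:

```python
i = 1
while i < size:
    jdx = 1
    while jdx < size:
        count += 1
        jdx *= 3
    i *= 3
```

Space complexity: O(1).
Only a constant amount of auxiliary storage is used; nothing grows with n.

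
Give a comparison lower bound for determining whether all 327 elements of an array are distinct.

In the algebraic decision-tree model, the YES region for element distinctness on 327 elements has 327! connected components (one per ordering). Ben-Or's theorem then gives a lower bound of Omega(log(n!)) = Omega(n log n).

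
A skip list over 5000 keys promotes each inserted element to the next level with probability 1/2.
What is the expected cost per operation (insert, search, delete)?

Expected number of levels is O(log_2(5000)) = O(log n). A search visits O(1) expected nodes per level over O(log n) levels. Insert/delete are a search plus O(1) pointer updates per level. Expected O(log n) per operation.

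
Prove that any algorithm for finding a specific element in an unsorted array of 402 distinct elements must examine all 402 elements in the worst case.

Adversary argument: if the algorithm examines fewer than 402 elements, the adversary places the target in an unexamined position. The algorithm cannot distinguish 'not present' from 'in unexamined position'.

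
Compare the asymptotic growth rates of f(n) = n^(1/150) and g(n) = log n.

f(n) = n^(1/150) grows faster: any positive power of n dominates log n.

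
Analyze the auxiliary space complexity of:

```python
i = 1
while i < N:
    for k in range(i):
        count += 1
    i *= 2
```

Space complexity: O(1).
Only a constant amount of auxiliary storage is used; nothing grows with n.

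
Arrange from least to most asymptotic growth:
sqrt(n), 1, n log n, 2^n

Ordered by growth rate: 1 < sqrt(n) < n log n < 2^n.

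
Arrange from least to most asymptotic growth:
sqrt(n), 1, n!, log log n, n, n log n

Ordered by growth rate: 1 < log log n < sqrt(n) < n < n log n < n!.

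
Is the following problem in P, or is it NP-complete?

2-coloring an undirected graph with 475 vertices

This problem is in P: 2-coloring is bipartiteness testing via BFS, O(V+E).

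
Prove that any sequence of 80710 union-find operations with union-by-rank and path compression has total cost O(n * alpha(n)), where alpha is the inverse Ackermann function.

Using Tarjan's analysis with rank-based potential function. Union-by-rank keeps tree height O(log n). Path compression flattens paths during find. For n = 80710 operations, total cost is O(n * alpha(n)), effectively O(n) since alpha grows incredibly slowly.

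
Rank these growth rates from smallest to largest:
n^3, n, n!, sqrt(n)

Ordered by growth rate: sqrt(n) < n < n^3 < n!.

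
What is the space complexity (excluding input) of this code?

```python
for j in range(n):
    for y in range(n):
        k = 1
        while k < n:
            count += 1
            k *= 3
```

Space complexity: O(1).
Only a constant amount of auxiliary storage is used; nothing grows with n.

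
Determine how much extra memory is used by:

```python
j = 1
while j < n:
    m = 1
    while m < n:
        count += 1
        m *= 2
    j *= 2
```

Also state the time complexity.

Space complexity: O(1).
Only a constant amount of auxiliary storage is used; nothing grows with n.
Time complexity: O(log^2 n).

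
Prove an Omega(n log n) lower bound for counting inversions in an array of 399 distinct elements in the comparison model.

Decision-tree argument: at any leaf, the comparisons made (with transitivity) must totally order all 399 elements -- otherwise some pair (i,j) is unordered, and an adversary can present two inputs agreeing on every comparison made but with that pair flipped, changing the inversion count by 1, so the leaf's output is wrong on one of them. Hence the tree has >= 399! leaves and height >= log_2(399!) = Omega(n log n). Modified merge sort achieves O(n log n).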